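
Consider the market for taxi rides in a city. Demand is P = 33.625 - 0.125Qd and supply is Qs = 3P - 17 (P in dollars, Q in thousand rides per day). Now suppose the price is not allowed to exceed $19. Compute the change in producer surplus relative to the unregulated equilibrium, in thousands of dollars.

-353.5

Rearranging demand gives Qd = 269 - 8P. Without the control the market clears where 269 - 8P = 3P - 17, i.e. P* = 26 and Q* = 61.
The ceiling of 19 is below the equilibrium price 26, so it binds.
At P = 19: Qd = 269 - 8·19 = 117 and Qs = 3·19 - 17 = 40.
Producer surplus without the control is ½ · (26 - 17/3) · 61 = 3721/6.
With the ceiling, producers sell 40 units at 19, so PS = ½ · (19 - 17/3) · 40 = 800/3.
Change in producer surplus = 800/3 - 3721/6 = -353.5.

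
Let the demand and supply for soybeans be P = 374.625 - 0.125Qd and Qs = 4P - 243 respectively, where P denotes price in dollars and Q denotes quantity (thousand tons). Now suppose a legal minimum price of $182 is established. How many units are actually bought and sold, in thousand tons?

837

Rearranging demand gives Qd = 2997 - 8P. Without the control the market clears where 2997 - 8P = 4P - 243, i.e. P* = 270 and Q* = 837.
Since 182 is below P* = 270, the floor does not bind and the free-market outcome prevails.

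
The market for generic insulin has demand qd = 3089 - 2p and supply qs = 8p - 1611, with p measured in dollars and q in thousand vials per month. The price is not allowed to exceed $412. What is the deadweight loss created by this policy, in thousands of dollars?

Without the control the market clears where 3089 - 2p = 8p - 1611, i.e. p* = 470 and q* = 2149.
The ceiling of 412 is below the equilibrium price 470, so it binds.
At p = 412: qd = 3089 - 2·412 = 2265 and qs = 8·412 - 1611 = 1685.
Quantity traded falls to 1685. At q = 1685 the demand price is (3089 - 1685)/2 = 702 and the supply price is (1611 + 1685)/8 = 412.
Deadweight loss = ½ · (702 - 412) · (2149 - 1685) = ½ · 290 · 464 = 67280.

67280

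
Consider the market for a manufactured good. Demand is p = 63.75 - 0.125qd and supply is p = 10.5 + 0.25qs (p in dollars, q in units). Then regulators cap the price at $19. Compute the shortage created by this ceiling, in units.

324

Rearranging demand gives qd = 510 - 8p; rearranging supply gives qs = 4p - 42. Equilibrium: 510 - 8p = 4p - 42, so 552 = 12p and p* = 46, q* = 142.
Since 19 < 46, the ceiling is binding.
At p = 19: qd = 510 - 8·19 = 358 and qs = 4·19 - 42 = 34.
Shortage = qd - qs = 358 - 34 = 324.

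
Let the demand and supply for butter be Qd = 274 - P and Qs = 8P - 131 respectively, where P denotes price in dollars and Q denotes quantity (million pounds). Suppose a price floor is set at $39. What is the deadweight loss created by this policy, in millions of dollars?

Equilibrium: 274 - P = 8P - 131, so 405 = 9P and P* = 45, Q* = 229.
Since 39 is below P* = 45, the floor does not bind and the free-market outcome prevails.
Since the control does not bind, no trades are prevented and deadweight loss is zero.

0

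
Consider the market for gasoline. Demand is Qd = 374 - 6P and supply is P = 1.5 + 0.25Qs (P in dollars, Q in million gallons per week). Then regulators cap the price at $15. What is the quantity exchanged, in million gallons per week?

Rearranging supply gives Qs = 4P - 6. Without the control the market clears where 374 - 6P = 4P - 6, i.e. P* = 38 and Q* = 146.
Since 15 < 38, the ceiling is binding.
At P = 15: Qd = 374 - 6·15 = 284 and Qs = 4·15 - 6 = 54.
The quantity actually transacted is the short side, supply: 54.

54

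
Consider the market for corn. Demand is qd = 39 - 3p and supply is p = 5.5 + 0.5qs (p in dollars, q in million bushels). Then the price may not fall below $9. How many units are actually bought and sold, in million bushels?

9

Rearranging supply gives qs = 2p - 11. In a free market, 39 - 3p = 2p - 11 gives the equilibrium p* = 10, q* = 9.
The floor of 9 is below the equilibrium price 10, so it is not binding; the market clears at p* = 10, q* = 9.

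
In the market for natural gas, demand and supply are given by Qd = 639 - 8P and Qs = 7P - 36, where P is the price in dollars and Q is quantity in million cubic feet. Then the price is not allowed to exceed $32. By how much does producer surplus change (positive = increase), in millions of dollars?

Equilibrium: 639 - 8P = 7P - 36, so 675 = 15P and P* = 45, Q* = 279.
Since 32 < 45, the ceiling is binding.
At P = 32: Qd = 639 - 8·32 = 383 and Qs = 7·32 - 36 = 188.
Producer surplus without the control is ½ · (45 - 36/7) · 279 = 77841/14.
With the ceiling, producers sell 188 units at 32, so PS = ½ · (32 - 36/7) · 188 = 17672/7.
Change in producer surplus = 17672/7 - 77841/14 = -3035.5.

-3035.5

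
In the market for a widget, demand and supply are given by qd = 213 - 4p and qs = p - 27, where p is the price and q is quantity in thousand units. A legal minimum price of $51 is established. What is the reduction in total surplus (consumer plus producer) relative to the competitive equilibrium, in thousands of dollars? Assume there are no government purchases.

90

Equilibrium: 213 - 4p = p - 27, so 240 = 5p and p* = 48, q* = 21.
The floor of 51 is above the equilibrium price 48, so it binds.
At p = 51: qd = 213 - 4·51 = 9 and qs = 51 - 27 = 24.
Quantity traded falls to 9. At q = 9 the demand price is (213 - 9)/4 = 51 and the supply price is 27 + 9 = 36.
Deadweight loss = ½ · (51 - 36) · (21 - 9) = ½ · 15 · 12 = 90.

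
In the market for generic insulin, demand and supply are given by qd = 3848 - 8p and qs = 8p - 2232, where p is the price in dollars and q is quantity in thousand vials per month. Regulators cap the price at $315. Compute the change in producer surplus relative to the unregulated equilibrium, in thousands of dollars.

Without the control the market clears where 3848 - 8p = 8p - 2232, i.e. p* = 380 and q* = 808.
Since 315 < 380, the ceiling is binding.
At p = 315: qd = 3848 - 8·315 = 1328 and qs = 8·315 - 2232 = 288.
Producer surplus without the control is ½ · (380 - 279) · 808 = 40804.
With the ceiling, producers sell 288 units at 315, so PS = ½ · (315 - 279) · 288 = 5184.
Change in producer surplus = 5184 - 40804 = -35620.

-35620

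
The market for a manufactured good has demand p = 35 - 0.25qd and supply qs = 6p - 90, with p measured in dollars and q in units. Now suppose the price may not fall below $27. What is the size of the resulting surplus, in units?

Rearranging demand gives qd = 140 - 4p. Without the control the market clears where 140 - 4p = 6p - 90, i.e. p* = 23 and q* = 48.
Because the floor (27) lies above the market-clearing price, it is binding.
At p = 27: qd = 140 - 4·27 = 32 and qs = 6·27 - 90 = 72.
Surplus = qs - qd = 72 - 32 = 40.

40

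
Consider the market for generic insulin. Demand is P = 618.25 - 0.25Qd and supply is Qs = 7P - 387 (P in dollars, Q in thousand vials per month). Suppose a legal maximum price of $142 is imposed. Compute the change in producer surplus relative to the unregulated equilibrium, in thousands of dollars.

Rearranging demand gives Qd = 2473 - 4P. In a free market, 2473 - 4P = 7P - 387 gives the equilibrium P* = 260, Q* = 1433.
The ceiling of 142 is below the equilibrium price 260, so it binds.
At P = 142: Qd = 2473 - 4·142 = 1905 and Qs = 7·142 - 387 = 607.
Producer surplus without the control is ½ · (260 - 387/7) · 1433 = 2053489/14.
With the ceiling, producers sell 607 units at 142, so PS = ½ · (142 - 387/7) · 607 = 368449/14.
Change in producer surplus = 368449/14 - 2053489/14 = -120360.

-120360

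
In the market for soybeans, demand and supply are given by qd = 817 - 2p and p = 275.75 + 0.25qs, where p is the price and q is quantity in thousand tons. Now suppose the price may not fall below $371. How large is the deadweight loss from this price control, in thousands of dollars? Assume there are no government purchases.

3901.5

Rearranging supply gives qs = 4p - 1103. Setting quantity demanded equal to quantity supplied, 817 - 2p = 4p - 1103, gives p* = 320 and q* = 177.
Since 371 > 320, the floor is binding.
At p = 371: qd = 817 - 2·371 = 75 and qs = 4·371 - 1103 = 381.
Quantity traded falls to 75. At q = 75 the demand price is (817 - 75)/2 = 371 and the supply price is (1103 + 75)/4 = 294.5.
Deadweight loss = ½ · (371 - 294.5) · (177 - 75) = ½ · 76.5 · 102 = 3901.5.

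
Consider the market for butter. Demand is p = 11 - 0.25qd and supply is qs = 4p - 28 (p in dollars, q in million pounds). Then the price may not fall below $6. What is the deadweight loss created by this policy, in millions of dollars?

0

Rearranging demand gives qd = 44 - 4p. In a free market, 44 - 4p = 4p - 28 gives the equilibrium p* = 9, q* = 8.
The floor of 6 is below the equilibrium price 9, so it is not binding; the market clears at p* = 9, q* = 8.
Since the control does not bind, no trades are prevented and deadweight loss is zero.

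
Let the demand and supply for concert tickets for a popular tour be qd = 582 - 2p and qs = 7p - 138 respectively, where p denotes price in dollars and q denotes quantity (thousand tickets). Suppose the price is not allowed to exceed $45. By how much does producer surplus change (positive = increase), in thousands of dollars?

-10482.5

Setting quantity demanded equal to quantity supplied, 582 - 2p = 7p - 138, gives p* = 80 and q* = 422.
Because the ceiling (45) lies below the market-clearing price, it is binding.
At p = 45: qd = 582 - 2·45 = 492 and qs = 7·45 - 138 = 177.
Producer surplus without the control is ½ · (80 - 138/7) · 422 = 89042/7.
With the ceiling, producers sell 177 units at 45, so PS = ½ · (45 - 138/7) · 177 = 31329/14.
Change in producer surplus = 31329/14 - 89042/7 = -10482.5.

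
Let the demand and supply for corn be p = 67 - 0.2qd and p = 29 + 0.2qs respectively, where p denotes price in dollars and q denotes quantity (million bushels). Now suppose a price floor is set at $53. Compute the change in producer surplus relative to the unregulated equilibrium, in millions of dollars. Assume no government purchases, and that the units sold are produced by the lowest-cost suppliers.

Rearranging demand gives qd = 335 - 5p; rearranging supply gives qs = 5p - 145. In a free market, 335 - 5p = 5p - 145 gives the equilibrium p* = 48, q* = 95.
Because the floor (53) lies above the market-clearing price, it is binding.
At p = 53: qd = 335 - 5·53 = 70 and qs = 5·53 - 145 = 120.
Producer surplus without the control is ½ · (48 - 29) · 95 = 902.5.
With the floor, 70 units are sold at 53. The supply price at q = 70 is 43, so PS = ½ · [(53 - 29) + (53 - 43)] · 70 = 1190.
Change in producer surplus = 1190 - 902.5 = 287.5.

287.5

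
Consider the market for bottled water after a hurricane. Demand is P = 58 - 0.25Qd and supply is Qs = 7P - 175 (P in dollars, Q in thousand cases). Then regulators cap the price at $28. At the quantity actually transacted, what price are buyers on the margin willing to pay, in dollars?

52.75

Rearranging demand gives Qd = 232 - 4P. In a free market, 232 - 4P = 7P - 175 gives the equilibrium P* = 37, Q* = 84.
Because the ceiling (28) lies below the market-clearing price, it is binding.
At P = 28: Qd = 232 - 4·28 = 120 and Qs = 7·28 - 175 = 21.
Only 21 units reach the market. On the demand curve, the marginal buyer's willingness to pay at Q = 21 is (232 - 21)/4 = 52.75.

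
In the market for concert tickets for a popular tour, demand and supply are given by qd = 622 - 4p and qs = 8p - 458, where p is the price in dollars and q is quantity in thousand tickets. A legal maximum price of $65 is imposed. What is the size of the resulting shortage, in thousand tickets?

300

Without the control the market clears where 622 - 4p = 8p - 458, i.e. p* = 90 and q* = 262.
The ceiling of 65 is below the equilibrium price 90, so it binds.
At p = 65: qd = 622 - 4·65 = 362 and qs = 8·65 - 458 = 62.
Shortage = qd - qs = 362 - 62 = 300.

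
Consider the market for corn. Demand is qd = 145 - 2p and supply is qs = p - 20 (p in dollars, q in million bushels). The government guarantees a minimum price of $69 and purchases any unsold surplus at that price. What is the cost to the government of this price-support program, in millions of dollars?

2898

Without the control the market clears where 145 - 2p = p - 20, i.e. p* = 55 and q* = 35.
Because the floor (69) lies above the market-clearing price, it is binding.
At p = 69: qd = 145 - 2·69 = 7 and qs = 69 - 20 = 49.
Surplus = qs - qd = 42.
Government expenditure = surplus × support price = 42 × 69 = 2898.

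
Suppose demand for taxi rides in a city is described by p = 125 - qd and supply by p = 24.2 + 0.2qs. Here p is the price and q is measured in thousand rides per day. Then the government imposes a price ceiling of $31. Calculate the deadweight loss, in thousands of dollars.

Rearranging demand gives qd = 125 - p; rearranging supply gives qs = 5p - 121. Equilibrium: 125 - p = 5p - 121, so 246 = 6p and p* = 41, q* = 84.
Since 31 < 41, the ceiling is binding.
At p = 31: qd = 125 - 31 = 94 and qs = 5·31 - 121 = 34.
Quantity traded falls to 34. At q = 34 the demand price is 125 - 34 = 91 and the supply price is (121 + 34)/5 = 31.
Deadweight loss = ½ · (91 - 31) · (84 - 34) = ½ · 60 · 50 = 1500.

1500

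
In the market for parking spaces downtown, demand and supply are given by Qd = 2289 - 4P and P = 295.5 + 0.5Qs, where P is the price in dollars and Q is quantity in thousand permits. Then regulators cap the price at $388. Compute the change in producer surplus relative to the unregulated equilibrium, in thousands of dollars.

Rearranging supply gives Qs = 2P - 591. Equilibrium: 2289 - 4P = 2P - 591, so 2880 = 6P and P* = 480, Q* = 369.
The ceiling of 388 is below the equilibrium price 480, so it binds.
At P = 388: Qd = 2289 - 4·388 = 737 and Qs = 2·388 - 591 = 185.
Producer surplus without the control is ½ · (480 - 295.5) · 369 = 34040.25.
With the ceiling, producers sell 185 units at 388, so PS = ½ · (388 - 295.5) · 185 = 8556.25.
Change in producer surplus = 8556.25 - 34040.25 = -25484.

-25484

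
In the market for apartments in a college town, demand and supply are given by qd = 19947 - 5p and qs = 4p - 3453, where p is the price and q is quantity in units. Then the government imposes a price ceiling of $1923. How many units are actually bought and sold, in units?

4239

Equilibrium: 19947 - 5p = 4p - 3453, so 23400 = 9p and p* = 2600, q* = 6947.
Because the ceiling (1923) lies below the market-clearing price, it is binding.
At p = 1923: qd = 19947 - 5·1923 = 10332 and qs = 4·1923 - 3453 = 4239.
The quantity actually transacted is the short side, supply: 4239.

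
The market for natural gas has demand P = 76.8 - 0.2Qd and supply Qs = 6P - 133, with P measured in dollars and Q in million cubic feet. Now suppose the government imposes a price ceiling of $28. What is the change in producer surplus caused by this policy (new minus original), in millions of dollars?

Rearranging demand gives Qd = 384 - 5P. In a free market, 384 - 5P = 6P - 133 gives the equilibrium P* = 47, Q* = 149.
Since 28 < 47, the ceiling is binding.
At P = 28: Qd = 384 - 5·28 = 244 and Qs = 6·28 - 133 = 35.
Producer surplus without the control is ½ · (47 - 133/6) · 149 = 22201/12.
With the ceiling, producers sell 35 units at 28, so PS = ½ · (28 - 133/6) · 35 = 1225/12.
Change in producer surplus = 1225/12 - 22201/12 = -1748.

-1748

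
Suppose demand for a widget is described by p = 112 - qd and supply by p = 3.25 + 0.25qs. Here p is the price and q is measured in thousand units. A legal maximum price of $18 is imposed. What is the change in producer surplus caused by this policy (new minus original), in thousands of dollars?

Rearranging demand gives qd = 112 - p; rearranging supply gives qs = 4p - 13. Equilibrium: 112 - p = 4p - 13, so 125 = 5p and p* = 25, q* = 87.
Since 18 < 25, the ceiling is binding.
At p = 18: qd = 112 - 18 = 94 and qs = 4·18 - 13 = 59.
Producer surplus without the control is ½ · (25 - 3.25) · 87 = 946.125.
With the ceiling, producers sell 59 units at 18, so PS = ½ · (18 - 3.25) · 59 = 435.125.
Change in producer surplus = 435.125 - 946.125 = -511.

-511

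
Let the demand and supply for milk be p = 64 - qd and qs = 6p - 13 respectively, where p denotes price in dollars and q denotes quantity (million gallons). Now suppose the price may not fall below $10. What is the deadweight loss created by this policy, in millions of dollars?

Rearranging demand gives qd = 64 - p. In a free market, 64 - p = 6p - 13 gives the equilibrium p* = 11, q* = 53.
Since 10 is below p* = 11, the floor does not bind and the free-market outcome prevails.
Since the control does not bind, no trades are prevented and deadweight loss is zero.

0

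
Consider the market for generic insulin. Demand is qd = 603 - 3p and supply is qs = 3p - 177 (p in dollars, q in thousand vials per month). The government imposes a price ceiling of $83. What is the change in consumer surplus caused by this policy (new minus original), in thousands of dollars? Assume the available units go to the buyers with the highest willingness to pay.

Equilibrium: 603 - 3p = 3p - 177, so 780 = 6p and p* = 130, q* = 213.
Because the ceiling (83) lies below the market-clearing price, it is binding.
At p = 83: qd = 603 - 3·83 = 354 and qs = 3·83 - 177 = 72.
Consumer surplus without the control is ½ · (201 - 130) · 213 = 7561.5.
With the ceiling, 72 units are sold at 83 (assume they go to the highest-value buyers). The demand price at q = 72 is 177, so CS = ½ · [(201 - 83) + (177 - 83)] · 72 = 7632.
Change in consumer surplus = 7632 - 7561.5 = 70.5.

70.5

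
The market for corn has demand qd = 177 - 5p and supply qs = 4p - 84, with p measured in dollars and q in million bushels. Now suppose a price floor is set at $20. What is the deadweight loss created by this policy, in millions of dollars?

0

Setting quantity demanded equal to quantity supplied, 177 - 5p = 4p - 84, gives p* = 29 and q* = 32.
Since 20 is below p* = 29, the floor does not bind and the free-market outcome prevails.
Since the control does not bind, no trades are prevented and deadweight loss is zero.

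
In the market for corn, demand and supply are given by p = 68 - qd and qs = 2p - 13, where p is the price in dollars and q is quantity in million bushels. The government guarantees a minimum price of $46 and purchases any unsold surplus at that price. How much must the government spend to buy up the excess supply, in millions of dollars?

Rearranging demand gives qd = 68 - p. In a free market, 68 - p = 2p - 13 gives the equilibrium p* = 27, q* = 41.
Since 46 > 27, the floor is binding.
At p = 46: qd = 68 - 46 = 22 and qs = 2·46 - 13 = 79.
Surplus = qs - qd = 57.
Government expenditure = surplus × support price = 57 × 46 = 2622.

2622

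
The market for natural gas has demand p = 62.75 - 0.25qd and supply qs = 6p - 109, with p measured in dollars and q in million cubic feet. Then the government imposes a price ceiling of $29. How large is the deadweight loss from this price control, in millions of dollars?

Rearranging demand gives qd = 251 - 4p. Setting quantity demanded equal to quantity supplied, 251 - 4p = 6p - 109, gives p* = 36 and q* = 107.
Because the ceiling (29) lies below the market-clearing price, it is binding.
At p = 29: qd = 251 - 4·29 = 135 and qs = 6·29 - 109 = 65.
Quantity traded falls to 65. At q = 65 the demand price is (251 - 65)/4 = 46.5 and the supply price is (109 + 65)/6 = 29.
Deadweight loss = ½ · (46.5 - 29) · (107 - 65) = ½ · 17.5 · 42 = 367.5.

367.5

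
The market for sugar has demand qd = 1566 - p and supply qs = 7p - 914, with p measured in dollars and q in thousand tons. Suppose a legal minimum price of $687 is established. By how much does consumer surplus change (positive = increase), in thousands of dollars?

Equilibrium: 1566 - p = 7p - 914, so 2480 = 8p and p* = 310, q* = 1256.
Because the floor (687) lies above the market-clearing price, it is binding.
At p = 687: qd = 1566 - 687 = 879 and qs = 7·687 - 914 = 3895.
Consumer surplus without the control is ½ · (1566 - 310) · 1256 = 788768.
With the floor, consumers buy 879 units at 687, so CS = ½ · (1566 - 687) · 879 = 386320.5.
Change in consumer surplus = 386320.5 - 788768 = -402447.5.

-402447.5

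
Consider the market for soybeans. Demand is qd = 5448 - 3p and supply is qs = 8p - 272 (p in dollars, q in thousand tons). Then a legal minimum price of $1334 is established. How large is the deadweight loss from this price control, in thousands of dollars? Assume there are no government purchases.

Setting quantity demanded equal to quantity supplied, 5448 - 3p = 8p - 272, gives p* = 520 and q* = 3888.
Since 1334 > 520, the floor is binding.
At p = 1334: qd = 5448 - 3·1334 = 1446 and qs = 8·1334 - 272 = 10400.
Quantity traded falls to 1446. At q = 1446 the demand price is (5448 - 1446)/3 = 1334 and the supply price is (272 + 1446)/8 = 214.75.
Deadweight loss = ½ · (1334 - 214.75) · (3888 - 1446) = ½ · 1119.25 · 2442 = 1366604.25.

1366604.25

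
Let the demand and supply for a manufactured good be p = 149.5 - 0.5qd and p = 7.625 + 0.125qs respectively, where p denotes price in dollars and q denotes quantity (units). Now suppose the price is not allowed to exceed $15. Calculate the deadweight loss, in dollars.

8820

Rearranging demand gives qd = 299 - 2p; rearranging supply gives qs = 8p - 61. Without the control the market clears where 299 - 2p = 8p - 61, i.e. p* = 36 and q* = 227.
The ceiling of 15 is below the equilibrium price 36, so it binds.
At p = 15: qd = 299 - 2·15 = 269 and qs = 8·15 - 61 = 59.
Quantity traded falls to 59. At q = 59 the demand price is (299 - 59)/2 = 120 and the supply price is (61 + 59)/8 = 15.
Deadweight loss = ½ · (120 - 15) · (227 - 59) = ½ · 105 · 168 = 8820.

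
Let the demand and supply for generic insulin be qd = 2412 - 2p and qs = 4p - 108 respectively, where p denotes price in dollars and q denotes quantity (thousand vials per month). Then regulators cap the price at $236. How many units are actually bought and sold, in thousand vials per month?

836

Setting quantity demanded equal to quantity supplied, 2412 - 2p = 4p - 108, gives p* = 420 and q* = 1572.
Since 236 < 420, the ceiling is binding.
At p = 236: qd = 2412 - 2·236 = 1940 and qs = 4·236 - 108 = 836.
The quantity actually transacted is the short side, supply: 836.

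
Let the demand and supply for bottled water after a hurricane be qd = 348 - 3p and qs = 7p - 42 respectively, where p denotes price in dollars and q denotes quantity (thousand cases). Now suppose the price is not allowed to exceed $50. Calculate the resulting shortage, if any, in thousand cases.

In a free market, 348 - 3p = 7p - 42 gives the equilibrium p* = 39, q* = 231.
Since 50 is above p* = 39, the ceiling does not bind and the free-market outcome prevails.
Since the control does not bind, there is no shortage.

0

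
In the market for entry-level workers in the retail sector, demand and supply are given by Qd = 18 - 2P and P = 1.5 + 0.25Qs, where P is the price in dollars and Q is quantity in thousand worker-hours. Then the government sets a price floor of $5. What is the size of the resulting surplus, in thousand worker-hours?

6

Rearranging supply gives Qs = 4P - 6. Setting quantity demanded equal to quantity supplied, 18 - 2P = 4P - 6, gives P* = 4 and Q* = 10.
The floor of 5 is above the equilibrium price 4, so it binds.
At P = 5: Qd = 18 - 2·5 = 8 and Qs = 4·5 - 6 = 14.
Surplus = Qs - Qd = 14 - 8 = 6.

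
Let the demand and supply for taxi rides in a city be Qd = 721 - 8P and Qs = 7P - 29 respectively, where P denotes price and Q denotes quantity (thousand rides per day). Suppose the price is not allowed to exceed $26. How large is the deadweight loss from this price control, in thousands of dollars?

In a free market, 721 - 8P = 7P - 29 gives the equilibrium P* = 50, Q* = 321.
Since 26 < 50, the ceiling is binding.
At P = 26: Qd = 721 - 8·26 = 513 and Qs = 7·26 - 29 = 153.
Quantity traded falls to 153. At Q = 153 the demand price is (721 - 153)/8 = 71 and the supply price is (29 + 153)/7 = 26.
Deadweight loss = ½ · (71 - 26) · (321 - 153) = ½ · 45 · 168 = 3780.

3780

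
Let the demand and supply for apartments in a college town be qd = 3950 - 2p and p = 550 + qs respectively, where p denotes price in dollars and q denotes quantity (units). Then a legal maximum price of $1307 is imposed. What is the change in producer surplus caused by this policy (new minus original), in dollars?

Rearranging supply gives qs = p - 550. Equilibrium: 3950 - 2p = p - 550, so 4500 = 3p and p* = 1500, q* = 950.
Because the ceiling (1307) lies below the market-clearing price, it is binding.
At p = 1307: qd = 3950 - 2·1307 = 1336 and qs = 1307 - 550 = 757.
Producer surplus without the control is ½ · (1500 - 550) · 950 = 451250.
With the ceiling, producers sell 757 units at 1307, so PS = ½ · (1307 - 550) · 757 = 286524.5.
Change in producer surplus = 286524.5 - 451250 = -164725.5.

-164725.5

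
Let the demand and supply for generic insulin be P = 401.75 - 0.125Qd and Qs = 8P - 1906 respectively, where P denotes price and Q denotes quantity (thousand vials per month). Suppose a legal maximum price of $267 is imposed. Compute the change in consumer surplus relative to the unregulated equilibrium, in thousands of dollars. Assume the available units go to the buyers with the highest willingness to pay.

954

Rearranging demand gives Qd = 3214 - 8P. In a free market, 3214 - 8P = 8P - 1906 gives the equilibrium P* = 320, Q* = 654.
Because the ceiling (267) lies below the market-clearing price, it is binding.
At P = 267: Qd = 3214 - 8·267 = 1078 and Qs = 8·267 - 1906 = 230.
Consumer surplus without the control is ½ · (401.75 - 320) · 654 = 26732.25.
With the ceiling, 230 units are sold at 267 (assume they go to the highest-value buyers). The demand price at Q = 230 is 373, so CS = ½ · [(401.75 - 267) + (373 - 267)] · 230 = 27686.25.
Change in consumer surplus = 27686.25 - 26732.25 = 954.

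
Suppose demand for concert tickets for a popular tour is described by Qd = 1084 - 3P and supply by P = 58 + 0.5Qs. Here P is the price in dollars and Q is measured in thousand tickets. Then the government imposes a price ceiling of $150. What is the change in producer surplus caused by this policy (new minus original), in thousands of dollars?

Rearranging supply gives Qs = 2P - 116. Setting quantity demanded equal to quantity supplied, 1084 - 3P = 2P - 116, gives P* = 240 and Q* = 364.
The ceiling of 150 is below the equilibrium price 240, so it binds.
At P = 150: Qd = 1084 - 3·150 = 634 and Qs = 2·150 - 116 = 184.
Producer surplus without the control is ½ · (240 - 58) · 364 = 33124.
With the ceiling, producers sell 184 units at 150, so PS = ½ · (150 - 58) · 184 = 8464.
Change in producer surplus = 8464 - 33124 = -24660.

-24660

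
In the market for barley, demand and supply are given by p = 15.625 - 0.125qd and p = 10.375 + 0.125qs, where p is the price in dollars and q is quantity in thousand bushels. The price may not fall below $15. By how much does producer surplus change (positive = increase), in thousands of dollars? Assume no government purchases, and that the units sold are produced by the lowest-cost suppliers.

-6

Rearranging demand gives qd = 125 - 8p; rearranging supply gives qs = 8p - 83. Without the control the market clears where 125 - 8p = 8p - 83, i.e. p* = 13 and q* = 21.
The floor of 15 is above the equilibrium price 13, so it binds.
At p = 15: qd = 125 - 8·15 = 5 and qs = 8·15 - 83 = 37.
Producer surplus without the control is ½ · (13 - 10.375) · 21 = 27.5625.
With the floor, 5 units are sold at 15. The supply price at q = 5 is 11, so PS = ½ · [(15 - 10.375) + (15 - 11)] · 5 = 21.5625.
Change in producer surplus = 21.5625 - 27.5625 = -6.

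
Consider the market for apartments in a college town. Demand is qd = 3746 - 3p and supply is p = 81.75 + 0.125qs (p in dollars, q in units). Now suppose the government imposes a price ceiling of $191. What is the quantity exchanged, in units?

874

Rearranging supply gives qs = 8p - 654. In a free market, 3746 - 3p = 8p - 654 gives the equilibrium p* = 400, q* = 2546.
The ceiling of 191 is below the equilibrium price 400, so it binds.
At p = 191: qd = 3746 - 3·191 = 3173 and qs = 8·191 - 654 = 874.
The quantity actually transacted is the short side, supply: 874.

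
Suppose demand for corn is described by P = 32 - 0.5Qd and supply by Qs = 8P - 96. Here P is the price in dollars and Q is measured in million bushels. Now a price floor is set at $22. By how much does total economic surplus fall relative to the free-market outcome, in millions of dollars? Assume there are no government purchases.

Rearranging demand gives Qd = 64 - 2P. Equilibrium: 64 - 2P = 8P - 96, so 160 = 10P and P* = 16, Q* = 32.
The floor of 22 is above the equilibrium price 16, so it binds.
At P = 22: Qd = 64 - 2·22 = 20 and Qs = 8·22 - 96 = 80.
Quantity traded falls to 20. At Q = 20 the demand price is (64 - 20)/2 = 22 and the supply price is (96 + 20)/8 = 14.5.
Deadweight loss = ½ · (22 - 14.5) · (32 - 20) = ½ · 7.5 · 12 = 45.

45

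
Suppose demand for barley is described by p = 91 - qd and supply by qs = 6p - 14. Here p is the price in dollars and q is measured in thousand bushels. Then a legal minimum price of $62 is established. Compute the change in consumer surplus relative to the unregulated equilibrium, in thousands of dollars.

Rearranging demand gives qd = 91 - p. Equilibrium: 91 - p = 6p - 14, so 105 = 7p and p* = 15, q* = 76.
Since 62 > 15, the floor is binding.
At p = 62: qd = 91 - 62 = 29 and qs = 6·62 - 14 = 358.
Consumer surplus without the control is ½ · (91 - 15) · 76 = 2888.
With the floor, consumers buy 29 units at 62, so CS = ½ · (91 - 62) · 29 = 420.5.
Change in consumer surplus = 420.5 - 2888 = -2467.5.

-2467.5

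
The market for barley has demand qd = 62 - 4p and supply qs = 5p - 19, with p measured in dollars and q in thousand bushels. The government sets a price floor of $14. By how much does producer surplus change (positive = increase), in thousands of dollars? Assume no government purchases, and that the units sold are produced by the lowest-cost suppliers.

Equilibrium: 62 - 4p = 5p - 19, so 81 = 9p and p* = 9, q* = 26.
Because the floor (14) lies above the market-clearing price, it is binding.
At p = 14: qd = 62 - 4·14 = 6 and qs = 5·14 - 19 = 51.
Producer surplus without the control is ½ · (9 - 3.8) · 26 = 67.6.
With the floor, 6 units are sold at 14. The supply price at q = 6 is 5, so PS = ½ · [(14 - 3.8) + (14 - 5)] · 6 = 57.6.
Change in producer surplus = 57.6 - 67.6 = -10.

-10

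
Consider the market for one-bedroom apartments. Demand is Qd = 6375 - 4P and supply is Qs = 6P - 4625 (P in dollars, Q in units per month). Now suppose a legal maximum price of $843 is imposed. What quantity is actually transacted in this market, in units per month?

433

In a free market, 6375 - 4P = 6P - 4625 gives the equilibrium P* = 1100, Q* = 1975.
Because the ceiling (843) lies below the market-clearing price, it is binding.
At P = 843: Qd = 6375 - 4·843 = 3003 and Qs = 6·843 - 4625 = 433.
The quantity actually transacted is the short side, supply: 433.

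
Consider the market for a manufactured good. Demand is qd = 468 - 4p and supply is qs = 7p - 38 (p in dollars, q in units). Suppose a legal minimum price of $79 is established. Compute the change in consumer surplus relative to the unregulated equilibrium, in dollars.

Without the control the market clears where 468 - 4p = 7p - 38, i.e. p* = 46 and q* = 284.
Because the floor (79) lies above the market-clearing price, it is binding.
At p = 79: qd = 468 - 4·79 = 152 and qs = 7·79 - 38 = 515.
Consumer surplus without the control is ½ · (117 - 46) · 284 = 10082.
With the floor, consumers buy 152 units at 79, so CS = ½ · (117 - 79) · 152 = 2888.
Change in consumer surplus = 2888 - 10082 = -7194.

-7194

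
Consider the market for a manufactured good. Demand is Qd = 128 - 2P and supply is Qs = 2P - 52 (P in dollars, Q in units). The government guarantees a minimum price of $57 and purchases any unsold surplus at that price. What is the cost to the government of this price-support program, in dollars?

Equilibrium: 128 - 2P = 2P - 52, so 180 = 4P and P* = 45, Q* = 38.
Since 57 > 45, the floor is binding.
At P = 57: Qd = 128 - 2·57 = 14 and Qs = 2·57 - 52 = 62.
Surplus = Qs - Qd = 48.
Government expenditure = surplus × support price = 48 × 57 = 2736.

2736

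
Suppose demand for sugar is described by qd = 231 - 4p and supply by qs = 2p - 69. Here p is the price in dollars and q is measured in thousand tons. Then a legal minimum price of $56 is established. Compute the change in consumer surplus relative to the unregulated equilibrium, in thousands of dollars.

Equilibrium: 231 - 4p = 2p - 69, so 300 = 6p and p* = 50, q* = 31.
Because the floor (56) lies above the market-clearing price, it is binding.
At p = 56: qd = 231 - 4·56 = 7 and qs = 2·56 - 69 = 43.
Consumer surplus without the control is ½ · (57.75 - 50) · 31 = 120.125.
With the floor, consumers buy 7 units at 56, so CS = ½ · (57.75 - 56) · 7 = 6.125.
Change in consumer surplus = 6.125 - 120.125 = -114.

-114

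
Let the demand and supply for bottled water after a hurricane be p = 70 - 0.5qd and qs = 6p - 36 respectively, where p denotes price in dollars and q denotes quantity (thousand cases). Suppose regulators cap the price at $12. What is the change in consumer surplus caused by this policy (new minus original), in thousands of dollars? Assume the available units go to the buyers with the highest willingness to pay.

Rearranging demand gives qd = 140 - 2p. Without the control the market clears where 140 - 2p = 6p - 36, i.e. p* = 22 and q* = 96.
Because the ceiling (12) lies below the market-clearing price, it is binding.
At p = 12: qd = 140 - 2·12 = 116 and qs = 6·12 - 36 = 36.
Consumer surplus without the control is ½ · (70 - 22) · 96 = 2304.
With the ceiling, 36 units are sold at 12 (assume they go to the highest-value buyers). The demand price at q = 36 is 52, so CS = ½ · [(70 - 12) + (52 - 12)] · 36 = 1764.
Change in consumer surplus = 1764 - 2304 = -540.

-540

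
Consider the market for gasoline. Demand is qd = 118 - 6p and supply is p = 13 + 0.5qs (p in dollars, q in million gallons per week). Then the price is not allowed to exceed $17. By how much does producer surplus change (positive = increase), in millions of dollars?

Rearranging supply gives qs = 2p - 26. Equilibrium: 118 - 6p = 2p - 26, so 144 = 8p and p* = 18, q* = 10.
Because the ceiling (17) lies below the market-clearing price, it is binding.
At p = 17: qd = 118 - 6·17 = 16 and qs = 2·17 - 26 = 8.
Producer surplus without the control is ½ · (18 - 13) · 10 = 25.
With the ceiling, producers sell 8 units at 17, so PS = ½ · (17 - 13) · 8 = 16.
Change in producer surplus = 16 - 25 = -9.

-9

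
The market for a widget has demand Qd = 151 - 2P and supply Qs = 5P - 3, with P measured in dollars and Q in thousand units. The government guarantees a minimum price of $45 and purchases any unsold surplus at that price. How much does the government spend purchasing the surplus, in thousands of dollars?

Without the control the market clears where 151 - 2P = 5P - 3, i.e. P* = 22 and Q* = 107.
The floor of 45 is above the equilibrium price 22, so it binds.
At P = 45: Qd = 151 - 2·45 = 61 and Qs = 5·45 - 3 = 222.
Surplus = Qs - Qd = 161.
Government expenditure = surplus × support price = 161 × 45 = 7245.

7245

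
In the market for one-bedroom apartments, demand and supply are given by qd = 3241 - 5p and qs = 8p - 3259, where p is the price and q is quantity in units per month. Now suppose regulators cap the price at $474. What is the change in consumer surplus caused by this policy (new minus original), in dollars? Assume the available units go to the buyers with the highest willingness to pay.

9531.6

Without the control the market clears where 3241 - 5p = 8p - 3259, i.e. p* = 500 and q* = 741.
The ceiling of 474 is below the equilibrium price 500, so it binds.
At p = 474: qd = 3241 - 5·474 = 871 and qs = 8·474 - 3259 = 533.
Consumer surplus without the control is ½ · (648.2 - 500) · 741 = 54908.1.
With the ceiling, 533 units are sold at 474 (assume they go to the highest-value buyers). The demand price at q = 533 is 541.6, so CS = ½ · [(648.2 - 474) + (541.6 - 474)] · 533 = 64439.7.
Change in consumer surplus = 64439.7 - 54908.1 = 9531.6.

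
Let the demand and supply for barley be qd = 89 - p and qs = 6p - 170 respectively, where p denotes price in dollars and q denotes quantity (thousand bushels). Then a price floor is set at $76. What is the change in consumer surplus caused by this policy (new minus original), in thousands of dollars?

Without the control the market clears where 89 - p = 6p - 170, i.e. p* = 37 and q* = 52.
Since 76 > 37, the floor is binding.
At p = 76: qd = 89 - 76 = 13 and qs = 6·76 - 170 = 286.
Consumer surplus without the control is ½ · (89 - 37) · 52 = 1352.
With the floor, consumers buy 13 units at 76, so CS = ½ · (89 - 76) · 13 = 84.5.
Change in consumer surplus = 84.5 - 1352 = -1267.5.

-1267.5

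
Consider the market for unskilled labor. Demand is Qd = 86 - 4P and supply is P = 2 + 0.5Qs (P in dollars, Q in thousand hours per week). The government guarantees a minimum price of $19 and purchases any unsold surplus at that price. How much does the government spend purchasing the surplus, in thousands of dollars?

Rearranging supply gives Qs = 2P - 4. Setting quantity demanded equal to quantity supplied, 86 - 4P = 2P - 4, gives P* = 15 and Q* = 26.
Since 19 > 15, the floor is binding.
At P = 19: Qd = 86 - 4·19 = 10 and Qs = 2·19 - 4 = 34.
Surplus = Qs - Qd = 24.
Government expenditure = surplus × support price = 24 × 19 = 456.

456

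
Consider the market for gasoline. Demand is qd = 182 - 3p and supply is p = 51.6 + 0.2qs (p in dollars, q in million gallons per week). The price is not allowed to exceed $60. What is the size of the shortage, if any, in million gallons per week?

Rearranging supply gives qs = 5p - 258. Setting quantity demanded equal to quantity supplied, 182 - 3p = 5p - 258, gives p* = 55 and q* = 17.
Since 60 is above p* = 55, the ceiling does not bind and the free-market outcome prevails.
Since the control does not bind, there is no shortage.

0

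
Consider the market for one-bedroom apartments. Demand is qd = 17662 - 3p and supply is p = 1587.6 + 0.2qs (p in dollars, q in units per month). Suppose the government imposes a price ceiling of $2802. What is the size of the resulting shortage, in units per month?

Rearranging supply gives qs = 5p - 7938. Setting quantity demanded equal to quantity supplied, 17662 - 3p = 5p - 7938, gives p* = 3200 and q* = 8062.
Because the ceiling (2802) lies below the market-clearing price, it is binding.
At p = 2802: qd = 17662 - 3·2802 = 9256 and qs = 5·2802 - 7938 = 6072.
Shortage = qd - qs = 9256 - 6072 = 3184.

3184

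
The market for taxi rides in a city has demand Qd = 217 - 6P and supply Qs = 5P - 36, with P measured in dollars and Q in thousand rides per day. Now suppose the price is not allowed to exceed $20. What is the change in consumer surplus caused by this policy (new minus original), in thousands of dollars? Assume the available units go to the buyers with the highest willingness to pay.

173.25

Setting quantity demanded equal to quantity supplied, 217 - 6P = 5P - 36, gives P* = 23 and Q* = 79.
The ceiling of 20 is below the equilibrium price 23, so it binds.
At P = 20: Qd = 217 - 6·20 = 97 and Qs = 5·20 - 36 = 64.
Consumer surplus without the control is ½ · (217/6 - 23) · 79 = 6241/12.
With the ceiling, 64 units are sold at 20 (assume they go to the highest-value buyers). The demand price at Q = 64 is 25.5, so CS = ½ · [(217/6 - 20) + (25.5 - 20)] · 64 = 2080/3.
Change in consumer surplus = 2080/3 - 6241/12 = 173.25.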